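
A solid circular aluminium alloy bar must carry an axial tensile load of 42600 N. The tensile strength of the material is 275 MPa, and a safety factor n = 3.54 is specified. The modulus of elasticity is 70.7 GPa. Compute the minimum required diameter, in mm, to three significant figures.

Allowable stress σ_allow = 275/3.54 = 77.68 MPa.
Required area A = F/σ_allow = 42600/77.68 = 548.4 mm².
A = πd²/4 → d = √(4A/π) = 26.42 mm.

d = 26.4 mm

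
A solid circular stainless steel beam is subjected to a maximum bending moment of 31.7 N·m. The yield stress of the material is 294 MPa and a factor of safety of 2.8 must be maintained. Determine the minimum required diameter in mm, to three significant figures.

d = 14.5 mm

σ_allow = 294/2.8 = 105.0 MPa.
For a solid circular section σ = 32M/(πd³), so d³ = 32M/(π σ_allow) = 32×31700/(π×105.0) = 3075 mm³.
d = 14.54 mm.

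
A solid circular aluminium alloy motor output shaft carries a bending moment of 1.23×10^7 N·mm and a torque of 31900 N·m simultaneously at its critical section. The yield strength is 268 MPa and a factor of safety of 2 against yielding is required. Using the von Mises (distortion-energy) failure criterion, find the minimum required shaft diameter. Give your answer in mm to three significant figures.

d = 132 mm

σ_allow = σ_y/n = 268/2 = 134.0 MPa.
For a solid shaft σ_b = 32M/(πd³) and τ = 16T/(πd³), so the von Mises stress is σ' = (16/πd³)·√(4M²+3T²).
√(4M²+3T²) = √(4×(1.230×10^7)² + 3×(3.190×10^7)²) = 6.048×10^7 N·mm.
d³ = 16×6.048×10^7/(π×134.0) = 2.299×10^6 mm³.
d = 132.0 mm.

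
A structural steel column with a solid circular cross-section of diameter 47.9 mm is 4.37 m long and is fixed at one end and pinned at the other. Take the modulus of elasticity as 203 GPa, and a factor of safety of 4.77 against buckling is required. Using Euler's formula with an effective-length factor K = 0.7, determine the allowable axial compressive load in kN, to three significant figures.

I = πd⁴/64 = π×47.9⁴/64 = 258400 mm⁴.
Effective length L_e = KL = 0.7×4.37 m = 3059 mm.
Euler critical load P_cr = π²EI/L_e² = π²×203000×258400/3059² = 55330 N.
P_allow = P_cr/n = 55330/4.77 = 11600 N.

P_allow = 11.6 kN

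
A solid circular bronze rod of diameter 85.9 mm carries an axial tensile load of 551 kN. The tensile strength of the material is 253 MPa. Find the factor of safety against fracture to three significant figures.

A = πd²/4 = 5795 mm².
σ = F/A = 551000/5795 = 95.08 MPa.
n = 253/95.08 = 2.661.

n = 2.66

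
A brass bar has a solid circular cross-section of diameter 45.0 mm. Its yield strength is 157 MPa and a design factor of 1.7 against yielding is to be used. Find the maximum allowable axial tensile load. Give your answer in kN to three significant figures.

F_allow = 147 kN

σ_allow = 157/1.7 = 92.35 MPa.
A = πd²/4 = π×45.0²/4 = 1590 mm².
F_allow = σ_allow × A = 92.35×1590 = 146900 N.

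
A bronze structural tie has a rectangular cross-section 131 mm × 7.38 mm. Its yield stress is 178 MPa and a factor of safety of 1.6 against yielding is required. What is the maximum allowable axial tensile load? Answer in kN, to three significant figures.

F_allow = 108 kN

σ_allow = 178/1.6 = 111.2 MPa.
A = 131×7.38 = 966.8 mm².
F_allow = σ_allow × A = 111.2×966.8 = 107600 N.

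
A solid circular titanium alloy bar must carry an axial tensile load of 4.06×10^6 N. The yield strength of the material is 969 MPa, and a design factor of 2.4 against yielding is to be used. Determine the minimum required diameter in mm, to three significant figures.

d = 113 mm

Allowable stress σ_allow = 969/2.4 = 403.8 MPa.
Required area A = F/σ_allow = 4060000/403.8 = 10060 mm².
A = πd²/4 → d = √(4A/π) = 113.2 mm.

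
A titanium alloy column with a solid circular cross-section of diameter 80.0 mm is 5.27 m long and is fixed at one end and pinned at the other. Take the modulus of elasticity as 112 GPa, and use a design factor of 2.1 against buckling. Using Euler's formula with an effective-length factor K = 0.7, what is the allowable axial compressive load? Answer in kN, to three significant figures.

P_allow = 77.8 kN

I = πd⁴/64 = π×80.0⁴/64 = 2.011×10^6 mm⁴.
Effective length L_e = KL = 0.7×5.27 m = 3689 mm.
Euler critical load P_cr = π²EI/L_e² = π²×112000×2.011×10^6/3689² = 163300 N.
P_allow = P_cr/n = 163300/2.1 = 77770 N.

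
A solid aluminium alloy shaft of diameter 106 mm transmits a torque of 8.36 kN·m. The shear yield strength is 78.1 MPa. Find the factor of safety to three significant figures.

τ = 16T/(πd³) = 16×8360000/(π×106³) = 35.75 MPa.
n = τ_limit/τ = 78.1/35.75 = 2.185.

n = 2.18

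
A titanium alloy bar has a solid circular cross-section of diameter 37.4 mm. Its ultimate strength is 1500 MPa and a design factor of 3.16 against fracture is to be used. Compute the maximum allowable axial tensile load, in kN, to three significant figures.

σ_allow = 1500/3.16 = 474.7 MPa.
A = πd²/4 = π×37.4²/4 = 1099 mm².
F_allow = σ_allow × A = 474.7×1099 = 521500 N.

F_allow = 521 kN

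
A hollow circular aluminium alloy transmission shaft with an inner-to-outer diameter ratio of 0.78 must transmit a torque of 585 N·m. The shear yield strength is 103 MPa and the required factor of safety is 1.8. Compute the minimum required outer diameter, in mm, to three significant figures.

τ_allow = 103/1.8 = 57.22 MPa.
For a hollow shaft τ = 16T/[πd_o³(1−k⁴)] with k = 0.78, so 1−k⁴ = 0.6298.
d_o³ = 16T/[π τ_allow (1−k⁴)] = 16×585000/(π×57.22×0.6298) = 82670 mm³.
d_o = 43.56 mm.

d_o = 43.6 mm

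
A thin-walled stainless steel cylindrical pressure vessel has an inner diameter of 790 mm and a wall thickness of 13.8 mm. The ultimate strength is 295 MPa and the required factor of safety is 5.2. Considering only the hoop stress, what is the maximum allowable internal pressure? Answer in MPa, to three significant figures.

p_allow = 1.98 MPa

σ_allow = 295/5.2 = 56.73 MPa.
σ_h = pD/(2t) → p_allow = 2σ_allow t/D = 2×56.73×13.8/790 = 1.982 MPa.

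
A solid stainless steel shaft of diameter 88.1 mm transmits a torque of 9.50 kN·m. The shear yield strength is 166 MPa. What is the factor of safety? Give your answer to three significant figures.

n = 2.35

τ = 16T/(πd³) = 16×9500000/(π×88.1³) = 70.76 MPa.
n = τ_limit/τ = 166/70.76 = 2.346.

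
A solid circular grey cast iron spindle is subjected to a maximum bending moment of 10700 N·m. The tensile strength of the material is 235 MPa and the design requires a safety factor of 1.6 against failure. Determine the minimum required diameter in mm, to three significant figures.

σ_allow = 235/1.6 = 146.9 MPa.
For a solid circular section σ = 32M/(πd³), so d³ = 32M/(π σ_allow) = 32×1.0700×10^7/(π×146.9) = 742100 mm³.
d = 90.53 mm.

d = 90.5 mm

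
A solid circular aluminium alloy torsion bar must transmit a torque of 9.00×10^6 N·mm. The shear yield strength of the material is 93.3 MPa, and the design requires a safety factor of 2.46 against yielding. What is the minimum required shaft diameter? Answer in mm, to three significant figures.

Allowable shear stress τ_allow = 93.3/2.46 = 37.93 MPa.
For a solid shaft τ = 16T/(πd³), so d³ = 16T/(π τ_allow) = 16×9000000/(π×37.93) = 1.209×10^6 mm³.
d = (1.209×10^6)^(1/3) = 106.5 mm.

d = 107 mm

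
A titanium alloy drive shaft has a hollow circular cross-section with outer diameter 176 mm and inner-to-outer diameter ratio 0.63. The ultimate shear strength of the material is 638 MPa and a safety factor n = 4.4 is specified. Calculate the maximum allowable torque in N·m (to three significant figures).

T_allow = 1.31×10^5 N·m

τ_allow = 638/4.4 = 145.0 MPa.
For a hollow shaft T_allow = τ_allow·πd_o³(1−k⁴)/16 with 1−k⁴ = 0.8425, so πd_o³(1−k⁴)/16 = 901800 mm³.
T_allow = 145.0×901800 = 1.308×10^8 N·mm = 130800 N·m.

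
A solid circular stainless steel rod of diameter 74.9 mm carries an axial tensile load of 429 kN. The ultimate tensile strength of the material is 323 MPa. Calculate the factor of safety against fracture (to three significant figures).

A = πd²/4 = 4406 mm².
σ = F/A = 429000/4406 = 97.37 MPa.
n = 323/97.37 = 3.317.

n = 3.32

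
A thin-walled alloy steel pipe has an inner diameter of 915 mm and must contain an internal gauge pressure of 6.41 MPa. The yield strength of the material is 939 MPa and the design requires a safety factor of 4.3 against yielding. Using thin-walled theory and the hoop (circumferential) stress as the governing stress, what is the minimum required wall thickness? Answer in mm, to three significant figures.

t = 13.4 mm

σ_allow = 939/4.3 = 218.4 MPa.
Hoop stress σ_h = pD/(2t), so t = pD/(2σ_allow) = 6.41×915/(2×218.4) = 13.43 mm.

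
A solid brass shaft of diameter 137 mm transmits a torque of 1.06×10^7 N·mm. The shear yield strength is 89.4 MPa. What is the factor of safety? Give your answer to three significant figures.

τ = 16T/(πd³) = 16×1.0600×10^7/(π×137³) = 20.99 MPa.
n = τ_limit/τ = 89.4/20.99 = 4.258.

n = 4.26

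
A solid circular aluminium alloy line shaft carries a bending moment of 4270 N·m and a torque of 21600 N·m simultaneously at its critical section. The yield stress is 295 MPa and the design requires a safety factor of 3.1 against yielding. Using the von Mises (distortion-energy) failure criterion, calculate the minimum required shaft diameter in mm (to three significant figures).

σ_allow = σ_y/n = 295/3.1 = 95.16 MPa.
For a solid shaft σ_b = 32M/(πd³) and τ = 16T/(πd³), so the von Mises stress is σ' = (16/πd³)·√(4M²+3T²).
√(4M²+3T²) = √(4×(4.270×10^6)² + 3×(2.160×10^7)²) = 3.837×10^7 N·mm.
d³ = 16×3.837×10^7/(π×95.16) = 2.054×10^6 mm³.
d = 127.1 mm.

d = 127 mm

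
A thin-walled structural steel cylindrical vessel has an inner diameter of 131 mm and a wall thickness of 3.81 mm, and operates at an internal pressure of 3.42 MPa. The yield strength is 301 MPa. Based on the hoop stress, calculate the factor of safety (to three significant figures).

σ_h = pD/(2t) = 3.42×131/(2×3.81) = 58.80 MPa.
n = 301/58.80 = 5.119.

n = 5.12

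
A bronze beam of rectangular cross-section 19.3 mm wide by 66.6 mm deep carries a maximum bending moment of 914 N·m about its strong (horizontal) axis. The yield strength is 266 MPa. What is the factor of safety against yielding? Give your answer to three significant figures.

n = 4.15

Section modulus S = bh²/6 = 19.3×66.6²/6 = 14270 mm³.
σ = M/S = 914000/14270 = 64.06 MPa.
n = 266/64.06 = 4.152.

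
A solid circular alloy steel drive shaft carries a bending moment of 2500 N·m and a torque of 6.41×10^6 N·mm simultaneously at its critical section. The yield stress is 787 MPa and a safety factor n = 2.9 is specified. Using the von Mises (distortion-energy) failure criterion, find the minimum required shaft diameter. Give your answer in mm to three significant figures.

σ_allow = σ_y/n = 787/2.9 = 271.4 MPa.
For a solid shaft σ_b = 32M/(πd³) and τ = 16T/(πd³), so the von Mises stress is σ' = (16/πd³)·√(4M²+3T²).
√(4M²+3T²) = √(4×(2.500×10^6)² + 3×(6.410×10^6)²) = 1.218×10^7 N·mm.
d³ = 16×1.218×10^7/(π×271.4) = 228500 mm³.
d = 61.14 mm.

d = 61.1 mm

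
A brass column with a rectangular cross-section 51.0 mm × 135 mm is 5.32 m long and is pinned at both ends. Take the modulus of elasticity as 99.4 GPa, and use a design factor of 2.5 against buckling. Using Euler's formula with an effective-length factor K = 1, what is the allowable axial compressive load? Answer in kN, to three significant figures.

P_allow = 20.7 kN

Buckling occurs about the weak axis: I_min = h·b³/12 = 135×51.0³/12 = 1.492×10^6 mm⁴ (b = 51.0 mm is the smaller dimension).
Effective length L_e = KL = 1×5.32 m = 5320 mm.
Euler critical load P_cr = π²EI/L_e² = π²×99400×1.492×10^6/5320² = 51730 N.
P_allow = P_cr/n = 51730/2.5 = 20690 N.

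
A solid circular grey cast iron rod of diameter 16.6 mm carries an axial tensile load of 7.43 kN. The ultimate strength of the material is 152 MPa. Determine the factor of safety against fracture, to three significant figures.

n = 4.43

A = πd²/4 = 216.4 mm².
σ = F/A = 7430.0/216.4 = 34.33 MPa.
n = 152/34.33 = 4.428.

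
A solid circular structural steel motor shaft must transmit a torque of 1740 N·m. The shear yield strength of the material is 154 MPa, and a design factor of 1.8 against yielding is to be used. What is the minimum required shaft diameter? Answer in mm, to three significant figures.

Allowable shear stress τ_allow = 154/1.8 = 85.56 MPa.
For a solid shaft τ = 16T/(πd³), so d³ = 16T/(π τ_allow) = 16×1740000/(π×85.56) = 103600 mm³.
d = (103600)^(1/3) = 46.96 mm.

d = 47.0 mm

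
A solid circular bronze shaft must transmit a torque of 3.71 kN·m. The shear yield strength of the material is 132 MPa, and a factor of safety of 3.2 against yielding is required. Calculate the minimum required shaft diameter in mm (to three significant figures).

d = 77.1 mm

Allowable shear stress τ_allow = 132/3.2 = 41.25 MPa.
For a solid shaft τ = 16T/(πd³), so d³ = 16T/(π τ_allow) = 16×3710000/(π×41.25) = 458100 mm³.
d = (458100)^(1/3) = 77.09 mm.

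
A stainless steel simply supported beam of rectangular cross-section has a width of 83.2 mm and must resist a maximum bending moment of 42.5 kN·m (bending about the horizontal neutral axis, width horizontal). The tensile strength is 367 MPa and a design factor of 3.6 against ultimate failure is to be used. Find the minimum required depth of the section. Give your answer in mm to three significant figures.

h = 173 mm

σ_allow = 367/3.6 = 101.9 MPa.
For a rectangular section σ = 6M/(bh²), so h² = 6M/(b σ_allow) = 6×4.2500×10^7/(83.2×101.9) = 30060 mm².
h = 173.4 mm.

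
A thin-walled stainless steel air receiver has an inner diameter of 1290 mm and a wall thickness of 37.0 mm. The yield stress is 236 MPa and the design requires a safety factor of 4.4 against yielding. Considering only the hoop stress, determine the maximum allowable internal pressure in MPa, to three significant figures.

p_allow = 3.08 MPa

σ_allow = 236/4.4 = 53.64 MPa.
σ_h = pD/(2t) → p_allow = 2σ_allow t/D = 2×53.64×37.0/1290 = 3.077 MPa.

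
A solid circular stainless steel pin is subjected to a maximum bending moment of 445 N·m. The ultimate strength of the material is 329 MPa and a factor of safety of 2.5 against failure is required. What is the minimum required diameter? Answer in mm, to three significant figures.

σ_allow = 329/2.5 = 131.6 MPa.
For a solid circular section σ = 32M/(πd³), so d³ = 32M/(π σ_allow) = 32×445000/(π×131.6) = 34440 mm³.
d = 32.54 mm.

d = 32.5 mm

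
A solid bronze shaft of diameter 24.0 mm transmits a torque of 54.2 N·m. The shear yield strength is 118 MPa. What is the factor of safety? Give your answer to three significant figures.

n = 5.91

τ = 16T/(πd³) = 16×54200/(π×24.0³) = 19.97 MPa.
n = τ_limit/τ = 118/19.97 = 5.909.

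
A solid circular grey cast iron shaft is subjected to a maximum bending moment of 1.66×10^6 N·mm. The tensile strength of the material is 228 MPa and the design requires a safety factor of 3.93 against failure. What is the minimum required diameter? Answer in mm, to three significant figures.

d = 66.3 mm

σ_allow = 228/3.93 = 58.02 MPa.
For a solid circular section σ = 32M/(πd³), so d³ = 32M/(π σ_allow) = 32×1660000/(π×58.02) = 291500 mm³.
d = 66.30 mm.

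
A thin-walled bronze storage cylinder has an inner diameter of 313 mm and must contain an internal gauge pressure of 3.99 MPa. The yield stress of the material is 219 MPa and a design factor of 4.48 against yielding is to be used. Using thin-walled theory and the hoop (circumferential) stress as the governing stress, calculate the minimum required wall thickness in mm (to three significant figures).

t = 12.8 mm

σ_allow = 219/4.48 = 48.88 MPa.
Hoop stress σ_h = pD/(2t), so t = pD/(2σ_allow) = 3.99×313/(2×48.88) = 12.77 mm.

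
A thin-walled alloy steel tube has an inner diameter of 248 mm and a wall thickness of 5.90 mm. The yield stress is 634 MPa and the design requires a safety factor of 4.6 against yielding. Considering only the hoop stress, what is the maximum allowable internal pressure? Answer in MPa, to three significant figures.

σ_allow = 634/4.6 = 137.8 MPa.
σ_h = pD/(2t) → p_allow = 2σ_allow t/D = 2×137.8×5.90/248 = 6.558 MPa.

p_allow = 6.56 MPa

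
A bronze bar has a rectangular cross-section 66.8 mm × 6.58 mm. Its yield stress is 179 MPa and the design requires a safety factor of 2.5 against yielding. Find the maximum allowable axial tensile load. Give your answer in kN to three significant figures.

F_allow = 31.5 kN

σ_allow = 179/2.5 = 71.60 MPa.
A = 66.8×6.58 = 439.5 mm².
F_allow = σ_allow × A = 71.60×439.5 = 31470 N.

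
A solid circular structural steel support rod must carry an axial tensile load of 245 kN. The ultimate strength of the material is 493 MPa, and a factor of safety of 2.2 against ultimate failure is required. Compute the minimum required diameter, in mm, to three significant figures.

Allowable stress σ_allow = 493/2.2 = 224.1 MPa.
Required area A = F/σ_allow = 245000/224.1 = 1093 mm².
A = πd²/4 → d = √(4A/π) = 37.31 mm.

d = 37.3 mm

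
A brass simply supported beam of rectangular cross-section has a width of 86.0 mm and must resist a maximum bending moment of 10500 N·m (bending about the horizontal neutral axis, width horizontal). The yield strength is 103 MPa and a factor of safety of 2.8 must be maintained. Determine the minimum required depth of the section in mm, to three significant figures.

σ_allow = 103/2.8 = 36.79 MPa.
For a rectangular section σ = 6M/(bh²), so h² = 6M/(b σ_allow) = 6×1.0500×10^7/(86.0×36.79) = 19910 mm².
h = 141.1 mm.

h = 141 mm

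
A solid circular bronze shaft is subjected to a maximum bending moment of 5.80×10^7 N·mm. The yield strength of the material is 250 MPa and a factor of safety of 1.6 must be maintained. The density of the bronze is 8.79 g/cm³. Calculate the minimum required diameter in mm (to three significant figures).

d = 156 mm

σ_allow = 250/1.6 = 156.2 MPa.
For a solid circular section σ = 32M/(πd³), so d³ = 32M/(π σ_allow) = 32×5.8000×10^7/(π×156.2) = 3.781×10^6 mm³.
d = 155.8 mm.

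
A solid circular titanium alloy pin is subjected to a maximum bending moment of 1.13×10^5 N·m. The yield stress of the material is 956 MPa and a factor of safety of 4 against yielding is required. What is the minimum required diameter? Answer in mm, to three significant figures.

σ_allow = 956/4 = 239.0 MPa.
For a solid circular section σ = 32M/(πd³), so d³ = 32M/(π σ_allow) = 32×1.1300×10^8/(π×239.0) = 4.816×10^6 mm³.
d = 168.9 mm.

d = 169 mm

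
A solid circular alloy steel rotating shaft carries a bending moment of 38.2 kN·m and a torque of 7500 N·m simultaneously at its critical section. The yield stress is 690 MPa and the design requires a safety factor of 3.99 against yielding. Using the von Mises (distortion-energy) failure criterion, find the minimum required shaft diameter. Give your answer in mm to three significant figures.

d = 132 mm

σ_allow = σ_y/n = 690/3.99 = 172.9 MPa.
For a solid shaft σ_b = 32M/(πd³) and τ = 16T/(πd³), so the von Mises stress is σ' = (16/πd³)·√(4M²+3T²).
√(4M²+3T²) = √(4×(3.820×10^7)² + 3×(7.500×10^6)²) = 7.750×10^7 N·mm.
d³ = 16×7.750×10^7/(π×172.9) = 2.282×10^6 mm³.
d = 131.7 mm.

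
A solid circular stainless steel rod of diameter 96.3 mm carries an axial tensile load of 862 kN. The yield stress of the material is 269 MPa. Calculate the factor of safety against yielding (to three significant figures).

n = 2.27

A = πd²/4 = 7284 mm².
σ = F/A = 862000/7284 = 118.3 MPa.
n = 269/118.3 = 2.273.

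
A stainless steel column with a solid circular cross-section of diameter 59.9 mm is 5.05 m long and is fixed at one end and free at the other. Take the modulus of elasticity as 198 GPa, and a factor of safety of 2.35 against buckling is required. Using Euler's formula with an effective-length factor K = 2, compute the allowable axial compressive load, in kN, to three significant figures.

P_allow = 5.15 kN

I = πd⁴/64 = π×59.9⁴/64 = 631900 mm⁴.
Effective length L_e = KL = 2×5.05 m = 10100 mm.
Euler critical load P_cr = π²EI/L_e² = π²×198000×631900/10100² = 12110 N.
P_allow = P_cr/n = 12110/2.35 = 5151 N.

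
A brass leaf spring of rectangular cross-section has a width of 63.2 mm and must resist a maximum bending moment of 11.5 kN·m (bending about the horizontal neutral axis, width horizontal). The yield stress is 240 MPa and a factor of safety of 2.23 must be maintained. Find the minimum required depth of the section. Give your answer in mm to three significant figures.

σ_allow = 240/2.23 = 107.6 MPa.
For a rectangular section σ = 6M/(bh²), so h² = 6M/(b σ_allow) = 6×1.1500×10^7/(63.2×107.6) = 10140 mm².
h = 100.7 mm.

h = 101 mm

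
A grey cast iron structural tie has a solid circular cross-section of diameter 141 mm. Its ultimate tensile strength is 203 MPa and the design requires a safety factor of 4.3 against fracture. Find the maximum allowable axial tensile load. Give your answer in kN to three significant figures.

F_allow = 737 kN

σ_allow = 203/4.3 = 47.21 MPa.
A = πd²/4 = π×141²/4 = 15610 mm².
F_allow = σ_allow × A = 47.21×15610 = 737100 N.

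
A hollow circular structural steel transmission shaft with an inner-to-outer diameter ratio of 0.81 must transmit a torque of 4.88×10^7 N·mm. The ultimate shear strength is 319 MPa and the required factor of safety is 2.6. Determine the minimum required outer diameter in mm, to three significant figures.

τ_allow = 319/2.6 = 122.7 MPa.
For a hollow shaft τ = 16T/[πd_o³(1−k⁴)] with k = 0.81, so 1−k⁴ = 0.5695.
d_o³ = 16T/[π τ_allow (1−k⁴)] = 16×4.8800×10^7/(π×122.7×0.5695) = 3.557×10^6 mm³.
d_o = 152.6 mm.

d_o = 153 mm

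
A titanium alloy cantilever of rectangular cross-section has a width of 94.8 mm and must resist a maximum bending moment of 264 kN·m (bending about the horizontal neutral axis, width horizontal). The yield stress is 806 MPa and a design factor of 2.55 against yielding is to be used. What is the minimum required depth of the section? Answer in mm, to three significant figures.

h = 230 mm

σ_allow = 806/2.55 = 316.1 MPa.
For a rectangular section σ = 6M/(bh²), so h² = 6M/(b σ_allow) = 6×2.6400×10^8/(94.8×316.1) = 52860 mm².
h = 229.9 mm.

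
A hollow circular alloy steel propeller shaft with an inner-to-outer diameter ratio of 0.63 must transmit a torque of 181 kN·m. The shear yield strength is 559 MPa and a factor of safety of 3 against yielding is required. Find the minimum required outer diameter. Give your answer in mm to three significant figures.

d_o = 180 mm

τ_allow = 559/3 = 186.3 MPa.
For a hollow shaft τ = 16T/[πd_o³(1−k⁴)] with k = 0.63, so 1−k⁴ = 0.8425.
d_o³ = 16T/[π τ_allow (1−k⁴)] = 16×1.8100×10^8/(π×186.3×0.8425) = 5.872×10^6 mm³.
d_o = 180.4 mm.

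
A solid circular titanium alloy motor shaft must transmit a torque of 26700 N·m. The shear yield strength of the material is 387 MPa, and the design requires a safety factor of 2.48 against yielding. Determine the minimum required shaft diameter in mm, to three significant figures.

d = 95.5 mm

Allowable shear stress τ_allow = 387/2.48 = 156.0 MPa.
For a solid shaft τ = 16T/(πd³), so d³ = 16T/(π τ_allow) = 16×2.6700×10^7/(π×156.0) = 871400 mm³.
d = (871400)^(1/3) = 95.52 mm.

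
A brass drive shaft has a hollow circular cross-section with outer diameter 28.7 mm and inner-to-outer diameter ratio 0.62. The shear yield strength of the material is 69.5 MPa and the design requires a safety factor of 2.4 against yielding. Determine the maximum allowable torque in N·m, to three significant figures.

τ_allow = 69.5/2.4 = 28.96 MPa.
For a hollow shaft T_allow = τ_allow·πd_o³(1−k⁴)/16 with 1−k⁴ = 0.8522, so πd_o³(1−k⁴)/16 = 3956 mm³.
T_allow = 28.96×3956 = 114600 N·mm = 114.6 N·m.

T_allow = 115 N·m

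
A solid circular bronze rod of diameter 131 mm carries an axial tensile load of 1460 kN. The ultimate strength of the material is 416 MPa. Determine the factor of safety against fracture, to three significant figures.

n = 3.84

A = πd²/4 = 13480 mm².
σ = F/A = 1460000/13480 = 108.3 MPa.
n = 416/108.3 = 3.840.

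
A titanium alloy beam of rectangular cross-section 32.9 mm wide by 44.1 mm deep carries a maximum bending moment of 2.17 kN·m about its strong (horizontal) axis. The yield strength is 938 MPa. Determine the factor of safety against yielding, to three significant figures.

Section modulus S = bh²/6 = 32.9×44.1²/6 = 10660 mm³.
σ = M/S = 2170000/10660 = 203.5 MPa.
n = 938/203.5 = 4.610.

n = 4.61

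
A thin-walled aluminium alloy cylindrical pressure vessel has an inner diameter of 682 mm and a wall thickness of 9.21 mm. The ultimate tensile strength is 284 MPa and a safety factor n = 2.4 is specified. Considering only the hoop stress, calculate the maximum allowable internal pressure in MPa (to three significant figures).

σ_allow = 284/2.4 = 118.3 MPa.
σ_h = pD/(2t) → p_allow = 2σ_allow t/D = 2×118.3×9.21/682 = 3.196 MPa.

p_allow = 3.20 MPa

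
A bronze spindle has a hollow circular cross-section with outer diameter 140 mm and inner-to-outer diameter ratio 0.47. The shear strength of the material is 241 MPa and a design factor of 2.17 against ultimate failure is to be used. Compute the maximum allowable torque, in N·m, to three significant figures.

τ_allow = 241/2.17 = 111.1 MPa.
For a hollow shaft T_allow = τ_allow·πd_o³(1−k⁴)/16 with 1−k⁴ = 0.9512, so πd_o³(1−k⁴)/16 = 512500 mm³.
T_allow = 111.1×512500 = 5.692×10^7 N·mm = 56920 N·m.

T_allow = 56900 N·m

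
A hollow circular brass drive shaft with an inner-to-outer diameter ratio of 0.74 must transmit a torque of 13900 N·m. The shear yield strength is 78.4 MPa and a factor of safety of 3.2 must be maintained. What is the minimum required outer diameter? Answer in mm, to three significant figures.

τ_allow = 78.4/3.2 = 24.50 MPa.
For a hollow shaft τ = 16T/[πd_o³(1−k⁴)] with k = 0.74, so 1−k⁴ = 0.7001.
d_o³ = 16T/[π τ_allow (1−k⁴)] = 16×1.3900×10^7/(π×24.50×0.7001) = 4.127×10^6 mm³.
d_o = 160.4 mm.

d_o = 160 mm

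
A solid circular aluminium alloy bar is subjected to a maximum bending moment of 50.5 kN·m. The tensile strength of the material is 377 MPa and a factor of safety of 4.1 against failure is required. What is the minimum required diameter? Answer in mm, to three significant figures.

d = 178 mm

σ_allow = 377/4.1 = 91.95 MPa.
For a solid circular section σ = 32M/(πd³), so d³ = 32M/(π σ_allow) = 32×5.0500×10^7/(π×91.95) = 5.594×10^6 mm³.
d = 177.5 mm.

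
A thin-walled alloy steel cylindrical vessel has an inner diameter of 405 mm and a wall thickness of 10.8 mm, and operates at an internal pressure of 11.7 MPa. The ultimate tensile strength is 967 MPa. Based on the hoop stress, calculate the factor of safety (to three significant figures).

σ_h = pD/(2t) = 11.7×405/(2×10.8) = 219.4 MPa.
n = 967/219.4 = 4.408.

n = 4.41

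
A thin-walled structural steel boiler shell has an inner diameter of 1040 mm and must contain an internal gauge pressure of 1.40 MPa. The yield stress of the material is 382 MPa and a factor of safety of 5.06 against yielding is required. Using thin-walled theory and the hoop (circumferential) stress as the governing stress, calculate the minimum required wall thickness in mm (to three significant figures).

t = 9.64 mm

σ_allow = 382/5.06 = 75.49 MPa.
Hoop stress σ_h = pD/(2t), so t = pD/(2σ_allow) = 1.40×1040/(2×75.49) = 9.643 mm.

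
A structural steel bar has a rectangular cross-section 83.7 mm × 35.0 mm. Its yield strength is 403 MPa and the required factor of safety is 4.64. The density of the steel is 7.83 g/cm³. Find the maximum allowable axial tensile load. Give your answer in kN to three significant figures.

σ_allow = 403/4.64 = 86.85 MPa.
A = 83.7×35.0 = 2930 mm².
F_allow = σ_allow × A = 86.85×2930 = 254400 N.

F_allow = 254 kN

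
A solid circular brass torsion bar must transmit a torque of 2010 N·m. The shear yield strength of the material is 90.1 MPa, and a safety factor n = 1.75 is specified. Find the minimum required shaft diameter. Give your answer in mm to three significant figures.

d = 58.4 mm

Allowable shear stress τ_allow = 90.1/1.75 = 51.49 MPa.
For a solid shaft τ = 16T/(πd³), so d³ = 16T/(π τ_allow) = 16×2010000/(π×51.49) = 198800 mm³.
d = (198800)^(1/3) = 58.37 mm.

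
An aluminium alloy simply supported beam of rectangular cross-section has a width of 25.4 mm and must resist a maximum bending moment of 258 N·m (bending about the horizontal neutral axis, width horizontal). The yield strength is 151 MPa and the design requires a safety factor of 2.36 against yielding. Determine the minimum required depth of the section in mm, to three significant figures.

σ_allow = 151/2.36 = 63.98 MPa.
For a rectangular section σ = 6M/(bh²), so h² = 6M/(b σ_allow) = 6×258000/(25.4×63.98) = 952.5 mm².
h = 30.86 mm.

h = 30.9 mm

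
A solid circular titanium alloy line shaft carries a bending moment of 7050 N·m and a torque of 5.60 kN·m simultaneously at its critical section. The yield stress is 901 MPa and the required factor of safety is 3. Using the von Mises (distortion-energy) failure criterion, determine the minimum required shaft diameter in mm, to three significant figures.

d = 66.2 mm

σ_allow = σ_y/n = 901/3 = 300.3 MPa.
For a solid shaft σ_b = 32M/(πd³) and τ = 16T/(πd³), so the von Mises stress is σ' = (16/πd³)·√(4M²+3T²).
√(4M²+3T²) = √(4×(7.050×10^6)² + 3×(5.600×10^6)²) = 1.711×10^7 N·mm.
d³ = 16×1.711×10^7/(π×300.3) = 290200 mm³.
d = 66.21 mm.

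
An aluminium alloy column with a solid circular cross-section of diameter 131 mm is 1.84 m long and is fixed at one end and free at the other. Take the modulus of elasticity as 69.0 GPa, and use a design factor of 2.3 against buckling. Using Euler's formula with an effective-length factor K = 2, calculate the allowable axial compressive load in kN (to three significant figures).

P_allow = 316 kN

I = πd⁴/64 = π×131⁴/64 = 1.446×10^7 mm⁴.
Effective length L_e = KL = 2×1.84 m = 3680 mm.
Euler critical load P_cr = π²EI/L_e² = π²×69000×1.446×10^7/3680² = 727000 N.
P_allow = P_cr/n = 727000/2.3 = 316100 N.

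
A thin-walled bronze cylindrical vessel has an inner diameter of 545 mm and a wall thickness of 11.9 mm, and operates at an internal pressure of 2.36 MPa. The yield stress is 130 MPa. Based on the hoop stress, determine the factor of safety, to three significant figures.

σ_h = pD/(2t) = 2.36×545/(2×11.9) = 54.04 MPa.
n = 130/54.04 = 2.406.

n = 2.41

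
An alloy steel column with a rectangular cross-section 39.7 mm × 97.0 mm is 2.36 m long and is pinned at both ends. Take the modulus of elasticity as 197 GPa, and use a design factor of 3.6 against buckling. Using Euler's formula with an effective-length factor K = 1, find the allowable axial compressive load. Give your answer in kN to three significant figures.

Buckling occurs about the weak axis: I_min = h·b³/12 = 97.0×39.7³/12 = 505800 mm⁴ (b = 39.7 mm is the smaller dimension).
Effective length L_e = KL = 1×2.36 m = 2360 mm.
Euler critical load P_cr = π²EI/L_e² = π²×197000×505800/2360² = 176600 N.
P_allow = P_cr/n = 176600/3.6 = 49050 N.

P_allow = 49.0 kN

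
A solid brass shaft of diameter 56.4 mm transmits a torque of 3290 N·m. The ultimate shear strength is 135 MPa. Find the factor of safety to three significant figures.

n = 1.45

τ = 16T/(πd³) = 16×3290000/(π×56.4³) = 93.40 MPa.
n = τ_limit/τ = 135/93.40 = 1.445.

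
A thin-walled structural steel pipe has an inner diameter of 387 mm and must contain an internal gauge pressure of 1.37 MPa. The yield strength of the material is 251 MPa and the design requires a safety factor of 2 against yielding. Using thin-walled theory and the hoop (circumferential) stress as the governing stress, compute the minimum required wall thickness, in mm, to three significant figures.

t = 2.11 mm

σ_allow = 251/2 = 125.5 MPa.
Hoop stress σ_h = pD/(2t), so t = pD/(2σ_allow) = 1.37×387/(2×125.5) = 2.112 mm.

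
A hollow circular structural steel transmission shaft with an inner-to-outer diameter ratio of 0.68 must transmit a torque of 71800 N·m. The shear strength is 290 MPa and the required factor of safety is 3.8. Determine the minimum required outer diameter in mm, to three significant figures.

τ_allow = 290/3.8 = 76.32 MPa.
For a hollow shaft τ = 16T/[πd_o³(1−k⁴)] with k = 0.68, so 1−k⁴ = 0.7862.
d_o³ = 16T/[π τ_allow (1−k⁴)] = 16×7.1800×10^7/(π×76.32×0.7862) = 6.095×10^6 mm³.
d_o = 182.7 mm.

d_o = 183 mm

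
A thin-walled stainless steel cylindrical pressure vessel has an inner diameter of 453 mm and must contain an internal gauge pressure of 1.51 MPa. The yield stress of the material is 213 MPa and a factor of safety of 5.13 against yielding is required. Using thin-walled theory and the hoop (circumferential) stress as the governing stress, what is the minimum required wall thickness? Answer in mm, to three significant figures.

σ_allow = 213/5.13 = 41.52 MPa.
Hoop stress σ_h = pD/(2t), so t = pD/(2σ_allow) = 1.51×453/(2×41.52) = 8.237 mm.

t = 8.24 mm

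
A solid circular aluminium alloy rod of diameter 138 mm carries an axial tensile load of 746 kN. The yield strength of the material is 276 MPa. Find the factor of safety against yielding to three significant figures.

n = 5.53

A = πd²/4 = 14960 mm².
σ = F/A = 746000/14960 = 49.88 MPa.
n = 276/49.88 = 5.534.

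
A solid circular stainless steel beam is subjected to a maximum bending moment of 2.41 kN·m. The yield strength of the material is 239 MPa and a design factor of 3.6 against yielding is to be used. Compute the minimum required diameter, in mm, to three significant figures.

d = 71.8 mm

σ_allow = 239/3.6 = 66.39 MPa.
For a solid circular section σ = 32M/(πd³), so d³ = 32M/(π σ_allow) = 32×2410000/(π×66.39) = 369800 mm³.
d = 71.78 mm.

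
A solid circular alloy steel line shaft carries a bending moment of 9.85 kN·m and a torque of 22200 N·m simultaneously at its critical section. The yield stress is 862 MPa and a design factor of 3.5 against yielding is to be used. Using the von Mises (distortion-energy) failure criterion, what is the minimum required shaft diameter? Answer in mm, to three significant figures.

σ_allow = σ_y/n = 862/3.5 = 246.3 MPa.
For a solid shaft σ_b = 32M/(πd³) and τ = 16T/(πd³), so the von Mises stress is σ' = (16/πd³)·√(4M²+3T²).
√(4M²+3T²) = √(4×(9.850×10^6)² + 3×(2.220×10^7)²) = 4.320×10^7 N·mm.
d³ = 16×4.320×10^7/(π×246.3) = 893400 mm³.
d = 96.31 mm.

d = 96.3 mm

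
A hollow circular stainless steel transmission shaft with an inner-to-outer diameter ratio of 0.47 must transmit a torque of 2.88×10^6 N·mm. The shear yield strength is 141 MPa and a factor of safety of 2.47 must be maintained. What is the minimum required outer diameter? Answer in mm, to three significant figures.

τ_allow = 141/2.47 = 57.09 MPa.
For a hollow shaft τ = 16T/[πd_o³(1−k⁴)] with k = 0.47, so 1−k⁴ = 0.9512.
d_o³ = 16T/[π τ_allow (1−k⁴)] = 16×2880000/(π×57.09×0.9512) = 270100 mm³.
d_o = 64.64 mm.

d_o = 64.6 mm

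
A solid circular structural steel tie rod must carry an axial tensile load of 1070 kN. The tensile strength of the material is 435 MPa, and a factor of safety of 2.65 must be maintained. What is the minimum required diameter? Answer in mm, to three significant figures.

Allowable stress σ_allow = 435/2.65 = 164.2 MPa.
Required area A = F/σ_allow = 1070000/164.2 = 6518 mm².
A = πd²/4 → d = √(4A/π) = 91.10 mm.

d = 91.1 mm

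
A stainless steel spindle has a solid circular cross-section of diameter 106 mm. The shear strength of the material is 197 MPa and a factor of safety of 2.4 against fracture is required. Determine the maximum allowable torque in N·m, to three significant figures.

T_allow = 19200 N·m

τ_allow = 197/2.4 = 82.08 MPa.
For a solid shaft T_allow = τ_allow·πd³/16; πd³/16 = π×106³/16 = 233900 mm³.
T_allow = 82.08×233900 = 1.920×10^7 N·mm = 19200 N·m.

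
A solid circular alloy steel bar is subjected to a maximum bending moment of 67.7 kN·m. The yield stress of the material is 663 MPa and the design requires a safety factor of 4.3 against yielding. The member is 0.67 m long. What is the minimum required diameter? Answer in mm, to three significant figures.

σ_allow = 663/4.3 = 154.2 MPa.
For a solid circular section σ = 32M/(πd³), so d³ = 32M/(π σ_allow) = 32×6.7700×10^7/(π×154.2) = 4.472×10^6 mm³.
d = 164.8 mm.

d = 165 mm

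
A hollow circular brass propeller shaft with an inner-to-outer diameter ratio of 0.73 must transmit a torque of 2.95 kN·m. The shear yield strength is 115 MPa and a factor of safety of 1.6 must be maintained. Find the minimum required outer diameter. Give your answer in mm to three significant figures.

τ_allow = 115/1.6 = 71.88 MPa.
For a hollow shaft τ = 16T/[πd_o³(1−k⁴)] with k = 0.73, so 1−k⁴ = 0.7160.
d_o³ = 16T/[π τ_allow (1−k⁴)] = 16×2950000/(π×71.88×0.7160) = 291900 mm³.
d_o = 66.34 mm.

d_o = 66.3 mm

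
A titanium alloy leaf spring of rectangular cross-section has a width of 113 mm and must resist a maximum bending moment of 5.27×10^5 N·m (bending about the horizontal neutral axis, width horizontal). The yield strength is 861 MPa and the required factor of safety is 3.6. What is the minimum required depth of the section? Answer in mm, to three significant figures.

h = 342 mm

σ_allow = 861/3.6 = 239.2 MPa.
For a rectangular section σ = 6M/(bh²), so h² = 6M/(b σ_allow) = 6×5.2700×10^8/(113×239.2) = 117000 mm².
h = 342.1 mm.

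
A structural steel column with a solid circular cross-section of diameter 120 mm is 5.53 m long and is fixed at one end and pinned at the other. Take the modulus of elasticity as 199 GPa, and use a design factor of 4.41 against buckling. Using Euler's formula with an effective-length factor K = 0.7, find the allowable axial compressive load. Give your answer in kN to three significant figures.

P_allow = 303 kN

I = πd⁴/64 = π×120⁴/64 = 1.018×10^7 mm⁴.
Effective length L_e = KL = 0.7×5.53 m = 3871 mm.
Euler critical load P_cr = π²EI/L_e² = π²×199000×1.018×10^7/3871² = 1.334×10^6 N.
P_allow = P_cr/n = 1.334×10^6/4.41 = 302500 N.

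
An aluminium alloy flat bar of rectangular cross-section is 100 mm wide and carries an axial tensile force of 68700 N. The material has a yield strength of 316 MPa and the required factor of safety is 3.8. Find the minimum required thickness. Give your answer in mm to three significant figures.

σ_allow = 316/3.8 = 83.16 MPa.
Required area A = F/σ_allow = 68700/83.16 = 826.1 mm².
t = A/w = 826.1/100 = 8.261 mm.

t = 8.26 mm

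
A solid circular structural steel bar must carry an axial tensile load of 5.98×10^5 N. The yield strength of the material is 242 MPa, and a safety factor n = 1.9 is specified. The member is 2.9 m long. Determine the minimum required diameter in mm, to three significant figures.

Allowable stress σ_allow = 242/1.9 = 127.4 MPa.
Required area A = F/σ_allow = 598000/127.4 = 4695 mm².
A = πd²/4 → d = √(4A/π) = 77.32 mm.

d = 77.3 mm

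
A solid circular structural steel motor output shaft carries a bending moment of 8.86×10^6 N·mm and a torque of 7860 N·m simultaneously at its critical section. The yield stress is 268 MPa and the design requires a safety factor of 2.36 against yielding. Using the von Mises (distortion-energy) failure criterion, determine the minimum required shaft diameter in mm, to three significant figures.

σ_allow = σ_y/n = 268/2.36 = 113.6 MPa.
For a solid shaft σ_b = 32M/(πd³) and τ = 16T/(πd³), so the von Mises stress is σ' = (16/πd³)·√(4M²+3T²).
√(4M²+3T²) = √(4×(8.860×10^6)² + 3×(7.860×10^6)²) = 2.235×10^7 N·mm.
d³ = 16×2.235×10^7/(π×113.6) = 1.002×10^6 mm³.
d = 100.1 mm.

d = 100 mm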